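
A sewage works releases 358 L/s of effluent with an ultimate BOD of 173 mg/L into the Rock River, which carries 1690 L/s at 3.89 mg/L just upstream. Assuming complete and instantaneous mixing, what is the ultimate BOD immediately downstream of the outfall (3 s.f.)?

33.5 mg/L

Flow-weighted mixing: C = (Q_r C_r + Q_w C_w)/(Q_r + Q_w)
= (1690×3.89 + 358×173)/(1690 + 358) = 68510/2048 = 33.45 mg/L.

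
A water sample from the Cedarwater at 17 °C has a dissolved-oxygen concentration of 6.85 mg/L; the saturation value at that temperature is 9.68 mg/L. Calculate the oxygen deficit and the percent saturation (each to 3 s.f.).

D ≈ 2.83 mg/L; 70.8 % saturation

D = C_s − C = 9.68 − 6.85 = 2.83 mg/L.
% saturation = 6.85/9.68 × 100 = 70.8 %.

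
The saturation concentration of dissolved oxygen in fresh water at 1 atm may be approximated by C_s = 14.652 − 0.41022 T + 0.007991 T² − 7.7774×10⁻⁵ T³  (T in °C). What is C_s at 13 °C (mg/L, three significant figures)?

C_s = 14.652 − 0.41022×13 + 0.007991×13² − 7.7774×10⁻⁵×13³ = 10.50 mg/L.

C_s ≈ 10.5 mg/L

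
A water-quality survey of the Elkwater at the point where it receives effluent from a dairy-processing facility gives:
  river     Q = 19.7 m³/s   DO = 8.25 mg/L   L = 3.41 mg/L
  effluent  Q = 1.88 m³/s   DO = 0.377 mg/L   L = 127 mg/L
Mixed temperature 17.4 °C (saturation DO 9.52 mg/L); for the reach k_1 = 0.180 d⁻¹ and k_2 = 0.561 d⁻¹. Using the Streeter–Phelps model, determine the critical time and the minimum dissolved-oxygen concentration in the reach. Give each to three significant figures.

t_c ≈ 2.08 d; minimum DO ≈ 6.39 mg/L

Mixed DO = (19.7×8.25 + 1.88×0.377)/(19.7+1.88) = 163.2/21.58 = 7.564 mg/L.
Mixed L₀ = (19.7×3.41 + 1.88×127)/(21.58) = 305.9/21.58 = 14.18 mg/L.
Initial deficit D₀ = C_s − DO₀ = 9.52 − 7.564 = 1.956 mg/L.
t_c = (1/0.3810) ln[(0.561/0.180)(1 − 1.956×0.3810/(0.180×14.18))] = 2.625 × ln(2.207) = 2.077 d.
D_c = (0.180/0.561) × 14.18 × e^(−0.180×2.077) = 0.3209 × 14.18 × 0.6880 = 3.130 mg/L.
Minimum DO = 9.52 − 3.130 = 6.390 mg/L.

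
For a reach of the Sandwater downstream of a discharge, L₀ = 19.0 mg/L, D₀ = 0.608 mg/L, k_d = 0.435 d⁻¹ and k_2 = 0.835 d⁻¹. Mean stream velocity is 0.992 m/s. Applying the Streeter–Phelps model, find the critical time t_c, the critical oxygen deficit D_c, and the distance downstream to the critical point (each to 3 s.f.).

With k_2/k_d = 1.920 and 1 − D₀(k_2−k_d)/(k_d L₀) = 0.9706,
t_c = ln(1.920 × 0.9706) / (0.835 − 0.435) = ln(1.863) / 0.4000 = 0.6222/0.4000 = 1.556 d.
D_c = (k_d/k_2) L₀ e^(−k_d t_c) = (0.435/0.835) × 19.0 × e^(−0.435×1.556) = 0.5210 × 19.0 × 0.5083 = 5.031 mg/L.
x_c = v t_c = 0.992 m/s × 1.556 d × 86400 s/d = 133300 m ≈ 133 km.

t_c ≈ 1.56 d; D_c ≈ 5.03 mg/L; x_c ≈ 133 km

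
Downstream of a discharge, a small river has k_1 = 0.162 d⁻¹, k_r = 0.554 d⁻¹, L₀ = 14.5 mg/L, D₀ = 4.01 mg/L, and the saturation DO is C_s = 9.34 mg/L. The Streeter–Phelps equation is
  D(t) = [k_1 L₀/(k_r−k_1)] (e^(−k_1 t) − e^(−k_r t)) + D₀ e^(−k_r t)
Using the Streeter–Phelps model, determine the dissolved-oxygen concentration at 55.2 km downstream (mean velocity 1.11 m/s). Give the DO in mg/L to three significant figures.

Travel time t = x/v = 55.2 km / (1.11 m/s) = 55200 m / 1.11 m/s = 49730 s = 0.5756 d.
k_1 L₀/(k_r−k_1) = 0.162×14.5/(0.554−0.162) = 2.349/0.3920 = 5.992 mg/L.
e^(−k_1 t) = e^(−0.162×0.5756) = 0.9110; e^(−k_r t) = e^(−0.554×0.5756) = 0.7270.
D = 5.992 × (0.9110 − 0.7270) + 4.01 × 0.7270 = 1.103 + 2.915 = 4.018 mg/L.
DO = C_s − D = 9.34 − 4.018 = 5.322 mg/L.

DO ≈ 5.32 mg/L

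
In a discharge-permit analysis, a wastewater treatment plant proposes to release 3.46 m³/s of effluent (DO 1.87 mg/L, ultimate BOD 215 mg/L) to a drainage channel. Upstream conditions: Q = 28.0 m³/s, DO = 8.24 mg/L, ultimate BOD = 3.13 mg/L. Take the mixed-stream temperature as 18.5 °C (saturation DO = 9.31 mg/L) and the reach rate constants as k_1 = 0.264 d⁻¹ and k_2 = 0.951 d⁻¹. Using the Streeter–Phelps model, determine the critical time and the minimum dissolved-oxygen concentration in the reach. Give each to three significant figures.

t_c ≈ 1.59 d; minimum DO ≈ 4.48 mg/L

Mixed DO = (28.0×8.24 + 3.46×1.87)/(28.0+3.46) = 237.2/31.46 = 7.539 mg/L.
Mixed L₀ = (28.0×3.13 + 3.46×215)/(31.46) = 831.5/31.46 = 26.43 mg/L.
Initial deficit D₀ = C_s − DO₀ = 9.31 − 7.539 = 1.771 mg/L.
t_c = (1/0.6870) ln[(0.951/0.264)(1 − 1.771×0.6870/(0.264×26.43))] = 1.456 × ln(2.974) = 1.587 d.
D_c = (0.264/0.951) × 26.43 × e^(−0.264×1.587) = 0.2776 × 26.43 × 0.6578 = 4.827 mg/L.
Minimum DO = 9.31 − 4.827 = 4.483 mg/L.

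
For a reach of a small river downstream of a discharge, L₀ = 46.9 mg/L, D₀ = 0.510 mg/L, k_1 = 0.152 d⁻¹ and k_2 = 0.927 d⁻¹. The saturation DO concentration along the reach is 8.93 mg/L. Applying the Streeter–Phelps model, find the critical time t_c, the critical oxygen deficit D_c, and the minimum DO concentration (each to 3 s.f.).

With k_2/k_1 = 6.099 and 1 − D₀(k_2−k_1)/(k_1 L₀) = 0.9446,
t_c = ln(6.099 × 0.9446) / (0.927 − 0.152) = ln(5.761) / 0.7750 = 1.751/0.7750 = 2.259 d.
D_c = (k_1/k_2) L₀ e^(−k_1 t_c) = (0.152/0.927) × 46.9 × e^(−0.152×2.259) = 0.1640 × 46.9 × 0.7093 = 5.455 mg/L.
Minimum DO = C_s − D_c = 8.93 − 5.455 = 3.475 mg/L.

t_c ≈ 2.26 d; D_c ≈ 5.45 mg/L; min DO ≈ 3.48 mg/L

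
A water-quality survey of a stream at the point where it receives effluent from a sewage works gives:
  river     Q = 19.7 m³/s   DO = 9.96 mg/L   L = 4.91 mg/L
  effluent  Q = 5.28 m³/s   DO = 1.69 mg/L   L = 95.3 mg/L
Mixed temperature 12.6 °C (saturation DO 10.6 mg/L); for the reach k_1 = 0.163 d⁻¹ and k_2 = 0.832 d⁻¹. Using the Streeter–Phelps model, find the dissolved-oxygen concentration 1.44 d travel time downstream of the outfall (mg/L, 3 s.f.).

DO ≈ 7.02 mg/L

Mixed DO = (19.7×9.96 + 5.28×1.69)/(19.7+5.28) = 205.1/24.98 = 8.212 mg/L.
Mixed L₀ = (19.7×4.91 + 5.28×95.3)/(24.98) = 599.9/24.98 = 24.02 mg/L.
Initial deficit D₀ = C_s − DO₀ = 10.6 − 8.212 = 2.388 mg/L.
D(1.44) = [0.163×24.02/(0.832−0.163)](e^(−0.163×1.44) − e^(−0.832×1.44)) + 2.388 e^(−0.832×1.44)
= 5.851 × (0.7908 − 0.3018) + 2.388 × 0.3018 = 3.582 mg/L.
DO = 10.6 − 3.582 = 7.018 mg/L.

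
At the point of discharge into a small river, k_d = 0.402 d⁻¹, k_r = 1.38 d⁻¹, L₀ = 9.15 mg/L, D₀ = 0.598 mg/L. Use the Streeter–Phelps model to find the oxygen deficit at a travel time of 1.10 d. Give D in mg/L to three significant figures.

k_d L₀/(k_r−k_d) = 0.402×9.15/(1.38−0.402) = 3.678/0.9780 = 3.761 mg/L.
e^(−k_d t) = e^(−0.402×1.100) = 0.6426; e^(−k_r t) = e^(−1.38×1.100) = 0.2191.
D = 3.761 × (0.6426 − 0.2191) + 0.598 × 0.2191 = 1.593 + 0.1311 = 1.724 mg/L.

D ≈ 1.72 mg/L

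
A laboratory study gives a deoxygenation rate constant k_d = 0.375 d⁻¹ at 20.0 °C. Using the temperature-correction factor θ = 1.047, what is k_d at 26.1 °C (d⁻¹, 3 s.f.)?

k_d ≈ 0.496 d⁻¹

k_d(T₂) = k_d(T₁) · θ^(T₂−T₁) = 0.375 × 1.047^(26.1−20.0)
= 0.375 × 1.047^6.10 = 0.375 × 1.323 = 0.4963 d⁻¹.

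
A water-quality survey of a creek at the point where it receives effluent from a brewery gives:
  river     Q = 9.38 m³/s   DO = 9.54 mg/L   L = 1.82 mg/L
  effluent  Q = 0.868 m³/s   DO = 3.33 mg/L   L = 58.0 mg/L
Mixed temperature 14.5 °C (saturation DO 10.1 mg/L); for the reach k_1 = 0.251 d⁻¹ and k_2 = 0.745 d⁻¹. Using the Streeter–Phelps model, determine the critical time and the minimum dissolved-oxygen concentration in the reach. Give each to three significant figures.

t_c ≈ 1.41 d; minimum DO ≈ 8.54 mg/L

Mixed DO = (9.38×9.54 + 0.868×3.33)/(9.38+0.868) = 92.38/10.25 = 9.014 mg/L.
Mixed L₀ = (9.38×1.82 + 0.868×58.0)/(10.25) = 67.42/10.25 = 6.578 mg/L.
Initial deficit D₀ = C_s − DO₀ = 10.1 − 9.014 = 1.086 mg/L.
t_c = (1/0.4940) ln[(0.745/0.251)(1 − 1.086×0.4940/(0.251×6.578))] = 2.024 × ln(2.004) = 1.407 d.
D_c = (0.251/0.745) × 6.578 × e^(−0.251×1.407) = 0.3369 × 6.578 × 0.7025 = 1.557 mg/L.
Minimum DO = 10.1 − 1.557 = 8.543 mg/L.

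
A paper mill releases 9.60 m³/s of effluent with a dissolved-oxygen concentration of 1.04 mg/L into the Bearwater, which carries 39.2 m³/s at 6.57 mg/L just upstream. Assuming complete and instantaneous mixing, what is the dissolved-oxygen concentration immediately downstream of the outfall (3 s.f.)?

5.48 mg/L

Flow-weighted mixing: C = (Q_r C_r + Q_w C_w)/(Q_r + Q_w)
= (39.2×6.57 + 9.60×1.04)/(39.2 + 9.60) = 267.5/48.80 = 5.482 mg/L.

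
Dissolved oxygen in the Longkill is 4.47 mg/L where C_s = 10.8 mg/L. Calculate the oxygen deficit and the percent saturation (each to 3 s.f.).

D ≈ 6.33 mg/L; 41.4 % saturation

D = C_s − C = 10.8 − 4.47 = 6.33 mg/L.
% saturation = 4.47/10.8 × 100 = 41.4 %.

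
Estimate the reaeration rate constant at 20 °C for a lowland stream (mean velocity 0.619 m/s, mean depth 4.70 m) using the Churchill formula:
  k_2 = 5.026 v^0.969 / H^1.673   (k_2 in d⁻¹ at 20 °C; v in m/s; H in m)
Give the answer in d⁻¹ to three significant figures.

k_2 ≈ 0.237 d⁻¹

k_2 = 5.026 × 0.619^0.969 / 4.70^1.673 = 5.026 × 0.6283 / 13.32 = 0.2371 d⁻¹.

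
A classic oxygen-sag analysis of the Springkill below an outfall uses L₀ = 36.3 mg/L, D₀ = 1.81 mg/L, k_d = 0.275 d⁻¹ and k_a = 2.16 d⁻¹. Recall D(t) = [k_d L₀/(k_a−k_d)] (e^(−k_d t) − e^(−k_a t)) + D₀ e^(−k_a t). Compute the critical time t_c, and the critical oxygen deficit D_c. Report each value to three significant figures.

t_c ≈ 0.872 d; D_c ≈ 3.64 mg/L

t_c = [1/(k_a−k_d)] ln[(k_a/k_d)(1 − D₀(k_a−k_d)/(k_d L₀))]
= [1/(2.16−0.275)] ln[(2.16/0.275)(1 − 1.81×1.885/(0.275×36.3))]
= (1/1.885) ln[7.855 × 0.6582] = 0.5305 × ln(5.170) = 0.5305 × 1.643 = 0.8715 d.
L(t_c) = L₀ e^(−k_d t_c) = 36.3 × 0.7869 = 28.56 mg/L, and at the critical point k_a D_c = k_d L, so D_c = (0.275/2.16) × 28.56 = 3.637 mg/L.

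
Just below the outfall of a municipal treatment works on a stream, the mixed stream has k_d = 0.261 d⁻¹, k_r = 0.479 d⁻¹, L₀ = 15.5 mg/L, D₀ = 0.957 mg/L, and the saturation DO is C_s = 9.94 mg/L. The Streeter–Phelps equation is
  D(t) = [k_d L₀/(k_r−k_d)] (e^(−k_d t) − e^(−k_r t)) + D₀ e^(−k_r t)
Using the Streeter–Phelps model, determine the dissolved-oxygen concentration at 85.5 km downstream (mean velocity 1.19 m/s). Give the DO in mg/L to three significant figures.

DO ≈ 6.82 mg/L

Travel time t = x/v = 85.5 km / (1.19 m/s) = 85500 m / 1.19 m/s = 71850 s = 0.8316 d.
k_d L₀/(k_r−k_d) = 0.261×15.5/(0.479−0.261) = 4.046/0.2180 = 18.56 mg/L.
e^(−k_d t) = e^(−0.261×0.8316) = 0.8049; e^(−k_r t) = e^(−0.479×0.8316) = 0.6714.
D = 18.56 × (0.8049 − 0.6714) + 0.957 × 0.6714 = 2.477 + 0.6426 = 3.119 mg/L.
DO = C_s − D = 9.94 − 3.119 = 6.821 mg/L.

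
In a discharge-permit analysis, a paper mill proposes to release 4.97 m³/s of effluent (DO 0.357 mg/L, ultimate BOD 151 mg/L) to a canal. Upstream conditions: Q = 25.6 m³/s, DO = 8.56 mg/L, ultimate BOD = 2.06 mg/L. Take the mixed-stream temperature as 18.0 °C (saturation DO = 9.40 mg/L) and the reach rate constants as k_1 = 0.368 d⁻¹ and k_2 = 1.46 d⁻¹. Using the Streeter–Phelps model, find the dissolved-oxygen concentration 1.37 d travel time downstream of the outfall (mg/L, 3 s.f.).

Mixed DO = (25.6×8.56 + 4.97×0.357)/(25.6+4.97) = 220.9/30.57 = 7.226 mg/L.
Mixed L₀ = (25.6×2.06 + 4.97×151)/(30.57) = 803.2/30.57 = 26.27 mg/L.
Initial deficit D₀ = C_s − DO₀ = 9.40 − 7.226 = 2.174 mg/L.
D(1.37) = [0.368×26.27/(1.46−0.368)](e^(−0.368×1.37) − e^(−1.46×1.37)) + 2.174 e^(−1.46×1.37)
= 8.854 × (0.6040 − 0.1353) + 2.174 × 0.1353 = 4.444 mg/L.
DO = 9.40 − 4.444 = 4.956 mg/L.

DO ≈ 4.96 mg/L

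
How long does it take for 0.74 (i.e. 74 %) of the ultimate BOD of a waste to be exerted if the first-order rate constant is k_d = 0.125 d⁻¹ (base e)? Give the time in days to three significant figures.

t ≈ 10.8 d

y/L₀ = 1 − e^(−k_d t) = 0.74 ⇒ e^(−k_d t) = 0.260
t = −ln(0.260) / 0.125 = 1.347 / 0.125 = 10.78 d.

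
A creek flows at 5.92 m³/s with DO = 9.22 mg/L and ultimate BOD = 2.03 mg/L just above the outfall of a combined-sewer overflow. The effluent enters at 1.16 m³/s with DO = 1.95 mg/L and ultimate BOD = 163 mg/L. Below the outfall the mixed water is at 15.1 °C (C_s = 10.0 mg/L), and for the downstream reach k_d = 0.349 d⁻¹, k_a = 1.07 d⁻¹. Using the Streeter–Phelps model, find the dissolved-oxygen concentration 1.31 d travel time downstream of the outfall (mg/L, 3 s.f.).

DO ≈ 4.20 mg/L

Mixed DO = (5.92×9.22 + 1.16×1.95)/(5.92+1.16) = 56.84/7.080 = 8.029 mg/L.
Mixed L₀ = (5.92×2.03 + 1.16×163)/(7.080) = 201.1/7.080 = 28.40 mg/L.
Initial deficit D₀ = C_s − DO₀ = 10.0 − 8.029 = 1.971 mg/L.
D(1.31) = [0.349×28.40/(1.07−0.349)](e^(−0.349×1.31) − e^(−1.07×1.31)) + 1.971 e^(−1.07×1.31)
= 13.75 × (0.6331 − 0.2462) + 1.971 × 0.2462 = 5.804 mg/L.
DO = 10.0 − 5.804 = 4.196 mg/L.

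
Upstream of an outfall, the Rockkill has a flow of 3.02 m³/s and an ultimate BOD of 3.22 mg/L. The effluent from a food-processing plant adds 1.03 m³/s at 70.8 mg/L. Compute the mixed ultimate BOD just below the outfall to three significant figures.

20.4 mg/L

Flow-weighted mixing: C = (Q_r C_r + Q_w C_w)/(Q_r + Q_w)
= (3.02×3.22 + 1.03×70.8)/(3.02 + 1.03) = 82.65/4.050 = 20.41 mg/L.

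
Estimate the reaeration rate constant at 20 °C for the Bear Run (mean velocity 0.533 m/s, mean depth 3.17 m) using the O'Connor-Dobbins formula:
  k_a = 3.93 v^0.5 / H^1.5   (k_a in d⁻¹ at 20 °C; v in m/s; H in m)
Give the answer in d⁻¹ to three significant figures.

k_a = 3.93 × 0.533^0.5 / 3.17^1.5 = 3.93 × 0.7301 / 5.644 = 0.5084 d⁻¹.

k_a ≈ 0.508 d⁻¹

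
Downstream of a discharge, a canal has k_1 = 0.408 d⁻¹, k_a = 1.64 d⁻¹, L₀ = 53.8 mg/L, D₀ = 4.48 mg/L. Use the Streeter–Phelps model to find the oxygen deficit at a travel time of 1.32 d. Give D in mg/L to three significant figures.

k_1 L₀/(k_a−k_1) = 0.408×53.8/(1.64−0.408) = 21.95/1.232 = 17.82 mg/L.
e^(−k_1 t) = e^(−0.408×1.320) = 0.5836; e^(−k_a t) = e^(−1.64×1.320) = 0.1148.
D = 17.82 × (0.5836 − 0.1148) + 4.48 × 0.1148 = 8.353 + 0.5142 = 8.867 mg/L.

D ≈ 8.87 mg/L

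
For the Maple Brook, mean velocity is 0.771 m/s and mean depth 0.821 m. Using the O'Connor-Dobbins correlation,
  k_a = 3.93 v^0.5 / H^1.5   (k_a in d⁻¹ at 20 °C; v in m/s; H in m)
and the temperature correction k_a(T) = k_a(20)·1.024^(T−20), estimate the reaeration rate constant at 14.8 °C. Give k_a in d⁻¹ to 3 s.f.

k_a ≈ 4.10 d⁻¹

k_a(20) = 3.93 × 0.771^0.5 / 0.821^1.5 = 3.93 × 0.8781 / 0.7439 = 4.639 d⁻¹.
k_a(14.8) = 4.639 × 1.024^(14.8−20) = 4.639 × 0.8840 = 4.101 d⁻¹.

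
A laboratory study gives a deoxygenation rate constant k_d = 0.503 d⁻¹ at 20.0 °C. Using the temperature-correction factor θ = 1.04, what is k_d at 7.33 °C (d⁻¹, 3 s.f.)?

k_d(T₂) = k_d(T₁) · θ^(T₂−T₁) = 0.503 × 1.04^(7.33−20.0)
= 0.503 × 1.04^-12.7 = 0.503 × 0.6084 = 0.3060 d⁻¹.

k_d ≈ 0.306 d⁻¹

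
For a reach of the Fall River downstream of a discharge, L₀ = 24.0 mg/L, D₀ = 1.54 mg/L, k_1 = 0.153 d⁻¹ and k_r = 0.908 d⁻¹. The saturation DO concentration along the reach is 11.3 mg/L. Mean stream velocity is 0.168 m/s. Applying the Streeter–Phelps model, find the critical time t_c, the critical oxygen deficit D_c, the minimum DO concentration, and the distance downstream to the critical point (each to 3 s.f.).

t_c = [1/(k_r−k_1)] ln[(k_r/k_1)(1 − D₀(k_r−k_1)/(k_1 L₀))]
= [1/(0.908−0.153)] ln[(0.908/0.153)(1 − 1.54×0.7550/(0.153×24.0))]
= (1/0.7550) ln[5.935 × 0.6834] = 1.325 × ln(4.055) = 1.325 × 1.400 = 1.854 d.
L(t_c) = L₀ e^(−k_1 t_c) = 24.0 × 0.7530 = 18.07 mg/L, and at the critical point k_r D_c = k_1 L, so D_c = (0.153/0.908) × 18.07 = 3.045 mg/L.
Minimum DO = C_s − D_c = 11.3 − 3.045 = 8.255 mg/L.
x_c = v t_c = 0.168 m/s × 1.854 d × 86400 s/d = 26920 m ≈ 26.9 km.

t_c ≈ 1.85 d; D_c ≈ 3.05 mg/L; min DO ≈ 8.25 mg/L; x_c ≈ 26.9 km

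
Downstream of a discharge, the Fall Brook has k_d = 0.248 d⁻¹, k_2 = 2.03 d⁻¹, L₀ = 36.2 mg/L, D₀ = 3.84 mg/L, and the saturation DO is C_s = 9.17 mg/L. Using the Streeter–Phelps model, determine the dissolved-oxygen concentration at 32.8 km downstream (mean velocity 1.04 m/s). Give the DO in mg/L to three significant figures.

Travel time t = x/v = 32.8 km / (1.04 m/s) = 32800 m / 1.04 m/s = 31540 s = 0.3650 d.
k_d L₀/(k_2−k_d) = 0.248×36.2/(2.03−0.248) = 8.978/1.782 = 5.038 mg/L.
e^(−k_d t) = e^(−0.248×0.3650) = 0.9134; e^(−k_2 t) = e^(−2.03×0.3650) = 0.4766.
D = 5.038 × (0.9134 − 0.4766) + 3.84 × 0.4766 = 2.201 + 1.830 = 4.031 mg/L.
DO = C_s − D = 9.17 − 4.031 = 5.139 mg/L.

DO ≈ 5.14 mg/L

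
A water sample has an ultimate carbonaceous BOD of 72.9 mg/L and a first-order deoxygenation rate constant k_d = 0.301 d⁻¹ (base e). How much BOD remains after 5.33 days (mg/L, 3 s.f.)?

L ≈ 14.7 mg/L

L_t = L₀ e^(−k_d t) = 72.9 × e^(−0.301×5.33) = 72.9 × 0.2010 = 14.65 mg/L.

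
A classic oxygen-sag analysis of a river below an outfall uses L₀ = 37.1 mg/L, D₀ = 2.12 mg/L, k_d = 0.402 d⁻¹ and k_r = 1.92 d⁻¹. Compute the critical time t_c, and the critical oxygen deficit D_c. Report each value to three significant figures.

t_c ≈ 0.870 d; D_c ≈ 5.48 mg/L

t_c = [1/(k_r−k_d)] ln[(k_r/k_d)(1 − D₀(k_r−k_d)/(k_d L₀))]
= [1/(1.92−0.402)] ln[(1.92/0.402)(1 − 2.12×1.518/(0.402×37.1))]
= (1/1.518) ln[4.776 × 0.7842] = 0.6588 × ln(3.746) = 0.6588 × 1.321 = 0.8699 d.
D_c = (k_d/k_r) L₀ e^(−k_d t_c) = (0.402/1.92) × 37.1 × e^(−0.402×0.8699) = 0.2094 × 37.1 × 0.7049 = 5.475 mg/L.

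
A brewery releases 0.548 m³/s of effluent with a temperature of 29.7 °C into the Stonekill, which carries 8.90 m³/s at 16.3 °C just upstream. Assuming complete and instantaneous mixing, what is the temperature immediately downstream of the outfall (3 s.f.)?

Flow-weighted mixing: C = (Q_r C_r + Q_w C_w)/(Q_r + Q_w)
= (8.90×16.3 + 0.548×29.7)/(8.90 + 0.548) = 161.3/9.448 = 17.08 °C.

17.1 °C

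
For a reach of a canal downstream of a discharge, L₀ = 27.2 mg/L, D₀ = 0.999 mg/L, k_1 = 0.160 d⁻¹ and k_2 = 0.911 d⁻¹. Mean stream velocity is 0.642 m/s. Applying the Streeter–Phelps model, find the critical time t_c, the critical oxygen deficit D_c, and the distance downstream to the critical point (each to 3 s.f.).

t_c ≈ 2.06 d; D_c ≈ 3.43 mg/L; x_c ≈ 114 km

With k_2/k_1 = 5.694 and 1 − D₀(k_2−k_1)/(k_1 L₀) = 0.8276,
t_c = ln(5.694 × 0.8276) / (0.911 − 0.160) = ln(4.712) / 0.7510 = 1.550/0.7510 = 2.064 d.
D_c = (k_1/k_2) L₀ e^(−k_1 t_c) = (0.160/0.911) × 27.2 × e^(−0.160×2.064) = 0.1756 × 27.2 × 0.7187 = 3.434 mg/L.
x_c = v t_c = 0.642 m/s × 2.064 d × 86400 s/d = 114500 m ≈ 114 km.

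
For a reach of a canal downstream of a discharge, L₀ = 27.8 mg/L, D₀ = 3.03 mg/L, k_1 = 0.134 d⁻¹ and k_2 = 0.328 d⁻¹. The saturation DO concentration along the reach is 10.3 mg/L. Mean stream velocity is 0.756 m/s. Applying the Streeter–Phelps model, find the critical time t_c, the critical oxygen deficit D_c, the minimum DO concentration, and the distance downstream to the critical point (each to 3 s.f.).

t_c ≈ 3.73 d; D_c ≈ 6.89 mg/L; min DO ≈ 3.41 mg/L; x_c ≈ 244 km

With k_2/k_1 = 2.448 and 1 − D₀(k_2−k_1)/(k_1 L₀) = 0.8422,
t_c = ln(2.448 × 0.8422) / (0.328 − 0.134) = ln(2.062) / 0.1940 = 0.7234/0.1940 = 3.729 d.
D_c = (k_1/k_2) L₀ e^(−k_1 t_c) = (0.134/0.328) × 27.8 × e^(−0.134×3.729) = 0.4085 × 27.8 × 0.6067 = 6.891 mg/L.
Minimum DO = C_s − D_c = 10.3 − 6.891 = 3.409 mg/L.
x_c = v t_c = 0.756 m/s × 3.729 d × 86400 s/d = 243600 m ≈ 244 km.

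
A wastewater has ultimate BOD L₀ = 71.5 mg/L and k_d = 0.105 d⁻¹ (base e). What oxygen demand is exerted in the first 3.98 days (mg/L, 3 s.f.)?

y ≈ 24.4 mg/L

y_t = L₀(1 − e^(−k_d t)) = 71.5 × (1 − e^(−0.105×3.98))
= 71.5 × (1 − 0.6584) = 71.5 × 0.3416 = 24.42 mg/L.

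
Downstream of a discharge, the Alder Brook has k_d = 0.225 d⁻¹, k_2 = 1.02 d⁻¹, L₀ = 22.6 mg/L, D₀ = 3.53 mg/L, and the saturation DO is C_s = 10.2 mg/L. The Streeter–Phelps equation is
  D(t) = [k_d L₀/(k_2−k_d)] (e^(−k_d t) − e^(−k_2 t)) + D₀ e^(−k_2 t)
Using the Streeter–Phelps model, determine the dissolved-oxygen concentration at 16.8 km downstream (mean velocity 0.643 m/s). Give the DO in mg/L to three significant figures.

DO ≈ 6.33 mg/L

Travel time t = x/v = 16.8 km / (0.643 m/s) = 16800 m / 0.643 m/s = 26130 s = 0.3024 d.
k_d L₀/(k_2−k_d) = 0.225×22.6/(1.02−0.225) = 5.085/0.7950 = 6.396 mg/L.
e^(−k_d t) = e^(−0.225×0.3024) = 0.9342; e^(−k_2 t) = e^(−1.02×0.3024) = 0.7346.
D = 6.396 × (0.9342 − 0.7346) + 3.53 × 0.7346 = 1.277 + 2.593 = 3.870 mg/L.
DO = C_s − D = 10.2 − 3.870 = 6.330 mg/L.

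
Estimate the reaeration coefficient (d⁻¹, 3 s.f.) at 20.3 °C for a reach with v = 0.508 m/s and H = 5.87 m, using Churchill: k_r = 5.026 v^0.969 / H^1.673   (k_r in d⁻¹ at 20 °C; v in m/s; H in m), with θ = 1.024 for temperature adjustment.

k_r ≈ 0.136 d⁻¹

k_r(20) = 5.026 × 0.508^0.969 / 5.87^1.673 = 5.026 × 0.5188 / 19.32 = 0.1350 d⁻¹.
k_r(20.3) = 0.1350 × 1.024^(20.3−20) = 0.1350 × 1.007 = 0.1359 d⁻¹.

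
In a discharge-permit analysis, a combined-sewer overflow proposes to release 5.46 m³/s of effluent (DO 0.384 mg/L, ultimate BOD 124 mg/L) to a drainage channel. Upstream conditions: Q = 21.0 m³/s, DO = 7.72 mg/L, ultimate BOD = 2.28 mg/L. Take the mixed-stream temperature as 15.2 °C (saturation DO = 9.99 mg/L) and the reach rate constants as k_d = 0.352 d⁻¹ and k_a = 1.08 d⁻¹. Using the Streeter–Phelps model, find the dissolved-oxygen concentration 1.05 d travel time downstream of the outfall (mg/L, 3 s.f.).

DO ≈ 3.88 mg/L

Mixed DO = (21.0×7.72 + 5.46×0.384)/(21.0+5.46) = 164.2/26.46 = 6.206 mg/L.
Mixed L₀ = (21.0×2.28 + 5.46×124)/(26.46) = 724.9/26.46 = 27.40 mg/L.
Initial deficit D₀ = C_s − DO₀ = 9.99 − 6.206 = 3.784 mg/L.
D(1.05) = [0.352×27.40/(1.08−0.352)](e^(−0.352×1.05) − e^(−1.08×1.05)) + 3.784 e^(−1.08×1.05)
= 13.25 × (0.6910 − 0.3217) + 3.784 × 0.3217 = 6.109 mg/L.
DO = 9.99 − 6.109 = 3.881 mg/L.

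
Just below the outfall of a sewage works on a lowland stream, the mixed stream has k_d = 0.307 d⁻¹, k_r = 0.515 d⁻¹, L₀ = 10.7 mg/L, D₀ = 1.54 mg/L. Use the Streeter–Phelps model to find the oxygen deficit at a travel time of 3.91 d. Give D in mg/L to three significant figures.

k_d L₀/(k_r−k_d) = 0.307×10.7/(0.515−0.307) = 3.285/0.2080 = 15.79 mg/L.
e^(−k_d t) = e^(−0.307×3.910) = 0.3011; e^(−k_r t) = e^(−0.515×3.910) = 0.1335.
D = 15.79 × (0.3011 − 0.1335) + 1.54 × 0.1335 = 2.647 + 0.2056 = 2.852 mg/L.

D ≈ 2.85 mg/L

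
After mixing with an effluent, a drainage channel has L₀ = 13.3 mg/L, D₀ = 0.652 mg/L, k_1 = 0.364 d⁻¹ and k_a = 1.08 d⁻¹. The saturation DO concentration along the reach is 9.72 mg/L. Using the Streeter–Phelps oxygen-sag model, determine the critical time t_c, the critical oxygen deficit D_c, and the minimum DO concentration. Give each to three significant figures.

With k_a/k_1 = 2.967 and 1 − D₀(k_a−k_1)/(k_1 L₀) = 0.9036,
t_c = ln(2.967 × 0.9036) / (1.08 − 0.364) = ln(2.681) / 0.7160 = 0.9862/0.7160 = 1.377 d.
D_c = (k_1/k_a) L₀ e^(−k_1 t_c) = (0.364/1.08) × 13.3 × e^(−0.364×1.377) = 0.3370 × 13.3 × 0.6057 = 2.715 mg/L.
Minimum DO = C_s − D_c = 9.72 − 2.715 = 7.005 mg/L.

t_c ≈ 1.38 d; D_c ≈ 2.72 mg/L; min DO ≈ 7.00 mg/L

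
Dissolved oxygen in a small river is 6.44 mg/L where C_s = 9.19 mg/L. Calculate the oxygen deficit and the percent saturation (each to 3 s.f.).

D ≈ 2.75 mg/L; 70.1 % saturation

D = C_s − C = 9.19 − 6.44 = 2.75 mg/L.
% saturation = 6.44/9.19 × 100 = 70.1 %.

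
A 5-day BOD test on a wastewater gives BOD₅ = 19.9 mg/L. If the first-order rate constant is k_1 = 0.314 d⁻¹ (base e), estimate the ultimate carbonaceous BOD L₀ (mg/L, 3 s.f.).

BOD₅ = L₀(1 − e^(−5k_1)) ⇒ L₀ = BOD₅ / (1 − e^(−5×0.314))
= 19.9 / (1 − 0.2080) = 19.9 / 0.7920 = 25.13 mg/L.

L₀ ≈ 25.1 mg/L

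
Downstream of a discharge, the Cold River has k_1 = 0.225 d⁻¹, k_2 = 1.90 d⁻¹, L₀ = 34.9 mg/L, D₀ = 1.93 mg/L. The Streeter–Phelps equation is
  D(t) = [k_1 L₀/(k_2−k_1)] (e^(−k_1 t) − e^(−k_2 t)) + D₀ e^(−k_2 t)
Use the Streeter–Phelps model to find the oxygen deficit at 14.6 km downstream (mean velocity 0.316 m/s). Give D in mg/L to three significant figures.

D ≈ 3.16 mg/L

Travel time t = x/v = 14.6 km / (0.316 m/s) = 14600 m / 0.316 m/s = 46200 s = 0.5348 d.
k_1 L₀/(k_2−k_1) = 0.225×34.9/(1.90−0.225) = 7.853/1.675 = 4.688 mg/L.
e^(−k_1 t) = e^(−0.225×0.5348) = 0.8866; e^(−k_2 t) = e^(−1.90×0.5348) = 0.3620.
D = 4.688 × (0.8866 − 0.3620) + 1.93 × 0.3620 = 2.459 + 0.6987 = 3.158 mg/L.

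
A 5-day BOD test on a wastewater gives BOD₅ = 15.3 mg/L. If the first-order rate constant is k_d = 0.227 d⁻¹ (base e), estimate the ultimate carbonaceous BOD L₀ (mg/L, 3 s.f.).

L₀ ≈ 22.5 mg/L

BOD₅ = L₀(1 − e^(−5k_d)) ⇒ L₀ = BOD₅ / (1 − e^(−5×0.227))
= 15.3 / (1 − 0.3214) = 15.3 / 0.6786 = 22.55 mg/L.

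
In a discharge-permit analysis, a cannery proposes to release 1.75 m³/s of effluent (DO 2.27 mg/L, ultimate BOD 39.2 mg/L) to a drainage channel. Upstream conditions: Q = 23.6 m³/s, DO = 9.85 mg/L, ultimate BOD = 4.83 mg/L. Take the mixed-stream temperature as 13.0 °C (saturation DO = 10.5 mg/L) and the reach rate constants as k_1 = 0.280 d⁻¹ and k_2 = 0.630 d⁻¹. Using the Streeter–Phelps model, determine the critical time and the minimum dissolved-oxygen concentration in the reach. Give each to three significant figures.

t_c ≈ 1.67 d; minimum DO ≈ 8.49 mg/L

Mixed DO = (23.6×9.85 + 1.75×2.27)/(23.6+1.75) = 236.4/25.35 = 9.327 mg/L.
Mixed L₀ = (23.6×4.83 + 1.75×39.2)/(25.35) = 182.6/25.35 = 7.203 mg/L.
Initial deficit D₀ = C_s − DO₀ = 10.5 − 9.327 = 1.173 mg/L.
t_c = (1/0.3500) ln[(0.630/0.280)(1 − 1.173×0.3500/(0.280×7.203))] = 2.857 × ln(1.792) = 1.666 d.
D_c = (0.280/0.630) × 7.203 × e^(−0.280×1.666) = 0.4444 × 7.203 × 0.6271 = 2.008 mg/L.
Minimum DO = 10.5 − 2.008 = 8.492 mg/L.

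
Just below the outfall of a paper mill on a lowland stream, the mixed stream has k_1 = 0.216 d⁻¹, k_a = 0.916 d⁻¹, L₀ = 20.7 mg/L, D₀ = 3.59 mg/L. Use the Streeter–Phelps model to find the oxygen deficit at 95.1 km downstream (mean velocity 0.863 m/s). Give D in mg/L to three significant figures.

Travel time t = x/v = 95.1 km / (0.863 m/s) = 95100 m / 0.863 m/s = 110200 s = 1.275 d.
k_1 L₀/(k_a−k_1) = 0.216×20.7/(0.916−0.216) = 4.471/0.7000 = 6.387 mg/L.
e^(−k_1 t) = e^(−0.216×1.275) = 0.7592; e^(−k_a t) = e^(−0.916×1.275) = 0.3109.
D = 6.387 × (0.7592 − 0.3109) + 3.59 × 0.3109 = 2.863 + 1.116 = 3.980 mg/L.

D ≈ 3.98 mg/L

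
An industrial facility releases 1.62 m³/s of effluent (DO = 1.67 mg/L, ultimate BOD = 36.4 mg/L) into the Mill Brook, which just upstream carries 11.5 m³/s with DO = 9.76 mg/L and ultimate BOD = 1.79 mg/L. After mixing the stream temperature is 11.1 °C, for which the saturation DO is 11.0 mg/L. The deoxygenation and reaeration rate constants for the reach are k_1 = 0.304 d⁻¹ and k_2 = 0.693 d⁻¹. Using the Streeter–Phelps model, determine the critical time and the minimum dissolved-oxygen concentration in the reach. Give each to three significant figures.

t_c ≈ 0.474 d; minimum DO ≈ 8.70 mg/L

Mixed DO = (11.5×9.76 + 1.62×1.67)/(11.5+1.62) = 114.9/13.12 = 8.761 mg/L.
Mixed L₀ = (11.5×1.79 + 1.62×36.4)/(13.12) = 79.55/13.12 = 6.063 mg/L.
Initial deficit D₀ = C_s − DO₀ = 11.0 − 8.761 = 2.239 mg/L.
t_c = (1/0.3890) ln[(0.693/0.304)(1 − 2.239×0.3890/(0.304×6.063))] = 2.571 × ln(1.203) = 0.4741 d.
D_c = (0.304/0.693) × 6.063 × e^(−0.304×0.4741) = 0.4387 × 6.063 × 0.8658 = 2.303 mg/L.
Minimum DO = 11.0 − 2.303 = 8.697 mg/L.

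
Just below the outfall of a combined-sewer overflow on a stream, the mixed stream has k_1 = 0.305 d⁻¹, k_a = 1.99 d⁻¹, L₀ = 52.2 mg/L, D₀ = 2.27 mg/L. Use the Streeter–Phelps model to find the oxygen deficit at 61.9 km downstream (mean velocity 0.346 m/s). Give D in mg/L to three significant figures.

Travel time t = x/v = 61.9 km / (0.346 m/s) = 61900 m / 0.346 m/s = 178900 s = 2.071 d.
k_1 L₀/(k_a−k_1) = 0.305×52.2/(1.99−0.305) = 15.92/1.685 = 9.449 mg/L.
e^(−k_1 t) = e^(−0.305×2.071) = 0.5318; e^(−k_a t) = e^(−1.99×2.071) = 0.01624.
D = 9.449 × (0.5318 − 0.01624) + 2.27 × 0.01624 = 4.871 + 0.03686 = 4.908 mg/L.

D ≈ 4.91 mg/L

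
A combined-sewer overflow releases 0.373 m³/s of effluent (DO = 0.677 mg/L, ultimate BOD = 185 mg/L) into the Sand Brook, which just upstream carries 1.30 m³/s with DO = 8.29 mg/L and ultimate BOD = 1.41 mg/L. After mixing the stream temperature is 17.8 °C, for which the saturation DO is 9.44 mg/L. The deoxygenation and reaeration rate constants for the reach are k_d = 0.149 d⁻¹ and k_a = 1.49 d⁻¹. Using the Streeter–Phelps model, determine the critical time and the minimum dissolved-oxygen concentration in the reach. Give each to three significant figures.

t_c ≈ 1.02 d; minimum DO ≈ 5.80 mg/L

Mixed DO = (1.30×8.29 + 0.373×0.677)/(1.30+0.373) = 11.03/1.673 = 6.593 mg/L.
Mixed L₀ = (1.30×1.41 + 0.373×185)/(1.673) = 70.84/1.673 = 42.34 mg/L.
Initial deficit D₀ = C_s − DO₀ = 9.44 − 6.593 = 2.847 mg/L.
t_c = (1/1.341) ln[(1.49/0.149)(1 − 2.847×1.341/(0.149×42.34))] = 0.7457 × ln(3.948) = 1.024 d.
D_c = (0.149/1.49) × 42.34 × e^(−0.149×1.024) = 0.1000 × 42.34 × 0.8585 = 3.635 mg/L.
Minimum DO = 9.44 − 3.635 = 5.805 mg/L.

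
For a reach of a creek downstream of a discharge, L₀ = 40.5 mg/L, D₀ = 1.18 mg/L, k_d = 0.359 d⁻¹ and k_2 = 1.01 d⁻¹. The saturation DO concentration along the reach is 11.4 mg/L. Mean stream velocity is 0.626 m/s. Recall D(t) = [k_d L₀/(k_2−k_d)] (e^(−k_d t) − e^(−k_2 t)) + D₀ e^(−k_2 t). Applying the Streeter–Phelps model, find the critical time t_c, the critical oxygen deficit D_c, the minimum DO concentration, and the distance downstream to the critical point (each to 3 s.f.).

t_c ≈ 1.51 d; D_c ≈ 8.38 mg/L; min DO ≈ 3.02 mg/L; x_c ≈ 81.4 km

At the critical point dD/dt = 0, so k_d L₀ e^(−k_d t) = k_2 D. Substituting D(t) from the Streeter–Phelps equation and solving for t gives
t_c = ln[(k_2/k_d)(1 − D₀(k_2−k_d)/(k_d L₀))] / (k_2−k_d).
Here k_2−k_d = 0.6510 d⁻¹ and 1 − D₀(k_2−k_d)/(k_d L₀) = 1 − 1.18×0.6510/(0.359×40.5) = 0.9472, so
t_c = ln(2.813 × 0.9472) / 0.6510 = 0.9801 / 0.6510 = 1.506 d.
L(t_c) = L₀ e^(−k_d t_c) = 40.5 × 0.5825 = 23.59 mg/L, and at the critical point k_2 D_c = k_d L, so D_c = (0.359/1.01) × 23.59 = 8.385 mg/L.
Minimum DO = C_s − D_c = 11.4 − 8.385 = 3.015 mg/L.
x_c = v t_c = 0.626 m/s × 1.506 d × 86400 s/d = 81430 m ≈ 81.4 km.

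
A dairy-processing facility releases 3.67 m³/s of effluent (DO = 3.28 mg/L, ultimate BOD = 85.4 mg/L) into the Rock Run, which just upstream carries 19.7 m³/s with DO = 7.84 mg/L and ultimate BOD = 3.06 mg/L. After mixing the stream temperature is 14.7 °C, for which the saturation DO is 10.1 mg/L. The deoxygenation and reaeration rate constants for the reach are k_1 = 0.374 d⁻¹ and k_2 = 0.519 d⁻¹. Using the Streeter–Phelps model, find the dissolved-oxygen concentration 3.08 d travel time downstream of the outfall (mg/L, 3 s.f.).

DO ≈ 4.80 mg/L

Mixed DO = (19.7×7.84 + 3.67×3.28)/(19.7+3.67) = 166.5/23.37 = 7.124 mg/L.
Mixed L₀ = (19.7×3.06 + 3.67×85.4)/(23.37) = 373.7/23.37 = 15.99 mg/L.
Initial deficit D₀ = C_s − DO₀ = 10.1 − 7.124 = 2.976 mg/L.
D(3.08) = [0.374×15.99/(0.519−0.374)](e^(−0.374×3.08) − e^(−0.519×3.08)) + 2.976 e^(−0.519×3.08)
= 41.24 × (0.3160 − 0.2022) + 2.976 × 0.2022 = 5.297 mg/L.
DO = 10.1 − 5.297 = 4.803 mg/L.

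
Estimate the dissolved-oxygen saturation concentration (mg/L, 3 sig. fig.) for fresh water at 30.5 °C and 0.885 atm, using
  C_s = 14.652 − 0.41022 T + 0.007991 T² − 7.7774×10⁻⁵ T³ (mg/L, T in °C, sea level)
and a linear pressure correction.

C_s ≈ 6.52 mg/L

At sea level: C_s = 14.652 − 0.41022×30.5 + 0.007991×30.5² − 7.7774×10⁻⁵×30.5³ = 7.367 mg/L.
Pressure correction: C_s' = 7.367 × 0.885 = 6.520 mg/L.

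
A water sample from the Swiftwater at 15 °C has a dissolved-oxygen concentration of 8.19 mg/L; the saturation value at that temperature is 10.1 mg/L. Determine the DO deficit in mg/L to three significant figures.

D = C_s − C = 10.1 − 8.19 = 1.91 mg/L.

D ≈ 1.91 mg/L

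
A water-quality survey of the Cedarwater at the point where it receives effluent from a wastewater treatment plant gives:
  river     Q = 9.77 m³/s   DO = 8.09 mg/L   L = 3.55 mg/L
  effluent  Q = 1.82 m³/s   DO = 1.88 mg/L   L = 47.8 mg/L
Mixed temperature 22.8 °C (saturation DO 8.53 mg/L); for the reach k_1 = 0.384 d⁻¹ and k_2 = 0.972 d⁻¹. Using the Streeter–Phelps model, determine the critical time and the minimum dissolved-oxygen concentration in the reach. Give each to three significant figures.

Mixed DO = (9.77×8.09 + 1.82×1.88)/(9.77+1.82) = 82.46/11.59 = 7.115 mg/L.
Mixed L₀ = (9.77×3.55 + 1.82×47.8)/(11.59) = 121.7/11.59 = 10.50 mg/L.
Initial deficit D₀ = C_s − DO₀ = 8.53 − 7.115 = 1.415 mg/L.
t_c = (1/0.5880) ln[(0.972/0.384)(1 − 1.415×0.5880/(0.384×10.50))] = 1.701 × ln(2.009) = 1.186 d.
D_c = (0.384/0.972) × 10.50 × e^(−0.384×1.186) = 0.3951 × 10.50 × 0.6341 = 2.630 mg/L.
Minimum DO = 8.53 − 2.630 = 5.900 mg/L.

t_c ≈ 1.19 d; minimum DO ≈ 5.90 mg/L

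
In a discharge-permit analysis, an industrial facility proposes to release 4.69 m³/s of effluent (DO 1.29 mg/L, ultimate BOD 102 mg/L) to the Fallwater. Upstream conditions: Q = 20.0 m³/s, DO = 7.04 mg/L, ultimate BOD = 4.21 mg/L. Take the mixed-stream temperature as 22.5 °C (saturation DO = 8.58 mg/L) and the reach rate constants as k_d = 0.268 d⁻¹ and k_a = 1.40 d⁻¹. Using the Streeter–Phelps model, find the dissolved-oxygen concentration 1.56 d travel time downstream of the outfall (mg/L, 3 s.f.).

DO ≈ 5.34 mg/L

Mixed DO = (20.0×7.04 + 4.69×1.29)/(20.0+4.69) = 146.9/24.69 = 5.948 mg/L.
Mixed L₀ = (20.0×4.21 + 4.69×102)/(24.69) = 562.6/24.69 = 22.79 mg/L.
Initial deficit D₀ = C_s − DO₀ = 8.58 − 5.948 = 2.632 mg/L.
D(1.56) = [0.268×22.79/(1.40−0.268)](e^(−0.268×1.56) − e^(−1.40×1.56)) + 2.632 e^(−1.40×1.56)
= 5.395 × (0.6583 − 0.1126) + 2.632 × 0.1126 = 3.240 mg/L.
DO = 8.58 − 3.240 = 5.340 mg/L.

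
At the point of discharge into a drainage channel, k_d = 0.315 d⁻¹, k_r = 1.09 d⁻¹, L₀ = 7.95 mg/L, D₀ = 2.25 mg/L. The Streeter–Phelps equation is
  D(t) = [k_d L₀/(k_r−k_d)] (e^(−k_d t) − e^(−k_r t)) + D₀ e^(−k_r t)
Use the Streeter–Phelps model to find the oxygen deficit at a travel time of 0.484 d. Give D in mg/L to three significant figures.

D ≈ 2.20 mg/L

k_d L₀/(k_r−k_d) = 0.315×7.95/(1.09−0.315) = 2.504/0.7750 = 3.231 mg/L.
e^(−k_d t) = e^(−0.315×0.4840) = 0.8586; e^(−k_r t) = e^(−1.09×0.4840) = 0.5900.
D = 3.231 × (0.8586 − 0.5900) + 2.25 × 0.5900 = 0.8678 + 1.328 = 2.195 mg/L.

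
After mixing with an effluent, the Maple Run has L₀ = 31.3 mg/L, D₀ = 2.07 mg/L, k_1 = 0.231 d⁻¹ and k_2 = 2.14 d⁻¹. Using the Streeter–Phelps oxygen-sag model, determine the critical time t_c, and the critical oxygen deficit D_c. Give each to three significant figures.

t_c ≈ 0.752 d; D_c ≈ 2.84 mg/L

With k_2/k_1 = 9.264 and 1 − D₀(k_2−k_1)/(k_1 L₀) = 0.4535,
t_c = ln(9.264 × 0.4535) / (2.14 − 0.231) = ln(4.201) / 1.909 = 1.435/1.909 = 0.7519 d.
D_c = (k_1/k_2) L₀ e^(−k_1 t_c) = (0.231/2.14) × 31.3 × e^(−0.231×0.7519) = 0.1079 × 31.3 × 0.8406 = 2.840 mg/L.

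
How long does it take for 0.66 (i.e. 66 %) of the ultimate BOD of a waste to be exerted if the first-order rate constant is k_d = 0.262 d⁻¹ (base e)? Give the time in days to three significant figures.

t ≈ 4.12 d

y/L₀ = 1 − e^(−k_d t) = 0.66 ⇒ e^(−k_d t) = 0.340
t = −ln(0.340) / 0.262 = 1.079 / 0.262 = 4.118 d.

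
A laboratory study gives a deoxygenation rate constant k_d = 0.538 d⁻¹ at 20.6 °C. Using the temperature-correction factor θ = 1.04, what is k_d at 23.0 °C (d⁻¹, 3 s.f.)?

k_d(T₂) = k_d(T₁) · θ^(T₂−T₁) = 0.538 × 1.04^(23.0−20.6)
= 0.538 × 1.04^2.40 = 0.538 × 1.099 = 0.5911 d⁻¹.

k_d ≈ 0.591 d⁻¹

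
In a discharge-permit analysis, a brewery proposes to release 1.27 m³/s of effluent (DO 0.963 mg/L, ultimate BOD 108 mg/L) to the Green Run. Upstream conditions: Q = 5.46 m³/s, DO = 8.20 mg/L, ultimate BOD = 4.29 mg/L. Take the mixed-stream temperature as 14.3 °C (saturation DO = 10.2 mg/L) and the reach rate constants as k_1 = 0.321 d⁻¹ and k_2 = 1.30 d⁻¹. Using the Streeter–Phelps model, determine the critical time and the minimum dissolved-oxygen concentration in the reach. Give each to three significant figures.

Mixed DO = (5.46×8.20 + 1.27×0.963)/(5.46+1.27) = 46.00/6.730 = 6.834 mg/L.
Mixed L₀ = (5.46×4.29 + 1.27×108)/(6.730) = 160.6/6.730 = 23.86 mg/L.
Initial deficit D₀ = C_s − DO₀ = 10.2 − 6.834 = 3.366 mg/L.
t_c = (1/0.9790) ln[(1.30/0.321)(1 − 3.366×0.9790/(0.321×23.86))] = 1.021 × ln(2.308) = 0.8542 d.
D_c = (0.321/1.30) × 23.86 × e^(−0.321×0.8542) = 0.2469 × 23.86 × 0.7602 = 4.479 mg/L.
Minimum DO = 10.2 − 4.479 = 5.721 mg/L.

t_c ≈ 0.854 d; minimum DO ≈ 5.72 mg/L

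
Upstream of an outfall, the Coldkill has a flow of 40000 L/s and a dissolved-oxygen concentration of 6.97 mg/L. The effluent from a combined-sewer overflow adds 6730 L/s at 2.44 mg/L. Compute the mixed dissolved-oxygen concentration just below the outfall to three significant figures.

6.32 mg/L

Flow-weighted mixing: C = (Q_r C_r + Q_w C_w)/(Q_r + Q_w)
= (40000×6.97 + 6730×2.44)/(40000 + 6730) = 295200/46730 = 6.318 mg/L.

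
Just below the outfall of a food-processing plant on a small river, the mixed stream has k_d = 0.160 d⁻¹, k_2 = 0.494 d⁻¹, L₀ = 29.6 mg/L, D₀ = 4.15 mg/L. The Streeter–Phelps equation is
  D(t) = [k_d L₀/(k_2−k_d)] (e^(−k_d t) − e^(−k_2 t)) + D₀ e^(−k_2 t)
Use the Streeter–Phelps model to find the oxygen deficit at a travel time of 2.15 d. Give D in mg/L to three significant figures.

k_d L₀/(k_2−k_d) = 0.160×29.6/(0.494−0.160) = 4.736/0.3340 = 14.18 mg/L.
e^(−k_d t) = e^(−0.160×2.150) = 0.7089; e^(−k_2 t) = e^(−0.494×2.150) = 0.3457.
D = 14.18 × (0.7089 − 0.3457) + 4.15 × 0.3457 = 5.150 + 1.435 = 6.585 mg/L.

D ≈ 6.58 mg/L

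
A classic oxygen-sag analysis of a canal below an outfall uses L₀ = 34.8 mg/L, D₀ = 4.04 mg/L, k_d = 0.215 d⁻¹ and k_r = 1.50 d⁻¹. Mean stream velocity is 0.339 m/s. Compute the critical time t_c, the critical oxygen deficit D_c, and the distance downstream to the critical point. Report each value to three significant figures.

t_c ≈ 0.591 d; D_c ≈ 4.39 mg/L; x_c ≈ 17.3 km

t_c = [1/(k_r−k_d)] ln[(k_r/k_d)(1 − D₀(k_r−k_d)/(k_d L₀))]
= [1/(1.50−0.215)] ln[(1.50/0.215)(1 − 4.04×1.285/(0.215×34.8))]
= (1/1.285) ln[6.977 × 0.3061] = 0.7782 × ln(2.136) = 0.7782 × 0.7589 = 0.5906 d.
D_c = (k_d/k_r) L₀ e^(−k_d t_c) = (0.215/1.50) × 34.8 × e^(−0.215×0.5906) = 0.1433 × 34.8 × 0.8808 = 4.393 mg/L.
x_c = v t_c = 0.339 m/s × 0.5906 d × 86400 s/d = 17300 m ≈ 17.3 km.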